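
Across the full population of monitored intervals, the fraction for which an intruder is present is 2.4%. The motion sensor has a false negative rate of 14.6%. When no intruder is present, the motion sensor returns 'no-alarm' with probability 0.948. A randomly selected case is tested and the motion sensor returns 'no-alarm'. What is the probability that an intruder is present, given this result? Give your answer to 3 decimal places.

Write H for 'an intruder is present'. Prior odds H:¬H = 0.024/0.976 = 0.024590. For the 'no-alarm' outcome, the likelihood ratio is 0.146/0.948 = 0.15401.
Posterior odds = 0.024590 × 0.15401 = 0.0037871, so P(H|E) = 0.0037871/(1+0.0037871) = 0.004.

P(H | E) ≈ 0.004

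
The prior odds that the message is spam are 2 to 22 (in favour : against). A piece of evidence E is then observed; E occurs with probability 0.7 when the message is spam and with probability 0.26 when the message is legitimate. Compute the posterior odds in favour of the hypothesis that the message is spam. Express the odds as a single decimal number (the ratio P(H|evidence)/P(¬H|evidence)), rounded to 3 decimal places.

Posterior odds ≈ 0.245

Prior odds = 2/22 = 0.090909. In log-odds, ln(0.090909) = -2.3979.
Add log likelihood ratio: ln(2.6923) = 0.99040.
Posterior log-odds = -1.4075, so posterior odds = exp(-1.4075) = 0.24476.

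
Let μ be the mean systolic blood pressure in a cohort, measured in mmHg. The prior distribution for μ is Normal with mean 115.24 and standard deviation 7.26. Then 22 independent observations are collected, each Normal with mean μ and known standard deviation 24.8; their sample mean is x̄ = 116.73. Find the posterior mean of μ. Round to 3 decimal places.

Prior precision 1/τ₀² = 1/7.26² = 0.0189726; data precision n/σ² = 22/24.8² = 0.0357700.
Posterior precision = 0.0189726 + 0.0357700 = 0.0547426.
Posterior mean = (0.0189726·115.24 + 0.0357700·116.73) / 0.0547426 = 116.214.

Posterior mean ≈ 116.214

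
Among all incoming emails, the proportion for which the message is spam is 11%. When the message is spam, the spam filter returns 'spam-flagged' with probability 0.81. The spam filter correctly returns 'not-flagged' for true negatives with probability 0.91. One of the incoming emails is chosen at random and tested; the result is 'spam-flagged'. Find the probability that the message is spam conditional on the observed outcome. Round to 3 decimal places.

P(H | E) ≈ 0.527

Let H be the event that the message is spam. P(H) = 0.11, so P(¬H) = 0.89. With E the 'spam-flagged' result, P(E|H) = 0.81 and P(E|¬H) = 0.09.
P(E) = 0.81·0.11 + 0.09·0.89 = 0.089100 + 0.080100 = 0.16920.
By Bayes' theorem, P(H|E) = 0.089100 / 0.16920 = 0.527.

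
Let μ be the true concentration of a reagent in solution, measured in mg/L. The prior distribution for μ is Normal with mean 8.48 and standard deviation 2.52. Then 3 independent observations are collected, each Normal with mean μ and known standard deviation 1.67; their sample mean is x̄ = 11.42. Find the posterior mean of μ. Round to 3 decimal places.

With known σ, the Normal prior is conjugate. Weight on the data is w = (n/σ²)/(n/σ² + 1/τ₀²) = 1.07569/(1.07569+0.157470) = 0.87230.
Posterior mean = w·x̄ + (1−w)·μ₀ = 0.87230·11.42 + 0.12770·8.48 = 11.045.

Posterior mean ≈ 11.045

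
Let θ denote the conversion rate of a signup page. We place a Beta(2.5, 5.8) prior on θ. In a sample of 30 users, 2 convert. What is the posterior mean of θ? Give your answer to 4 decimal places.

The binomial likelihood is conjugate to the Beta prior: with 2 successes and 28 failures, the posterior is Beta(2.5+2, 5.8+28) = Beta(4.5, 33.8).
Posterior mean = α/(α+β) = 4.5/38.3 = 0.1175.

Posterior mean ≈ 0.1175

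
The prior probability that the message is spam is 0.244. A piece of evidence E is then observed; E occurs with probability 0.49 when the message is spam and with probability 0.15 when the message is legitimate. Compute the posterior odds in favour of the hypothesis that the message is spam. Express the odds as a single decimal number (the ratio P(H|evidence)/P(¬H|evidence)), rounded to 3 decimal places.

Posterior odds ≈ 1.054

Prior odds = 0.244/(1−0.244) = 0.32275.
Likelihood ratio for E = 0.49/0.15 = 3.2667.
Posterior odds = prior odds × LR = 1.0543.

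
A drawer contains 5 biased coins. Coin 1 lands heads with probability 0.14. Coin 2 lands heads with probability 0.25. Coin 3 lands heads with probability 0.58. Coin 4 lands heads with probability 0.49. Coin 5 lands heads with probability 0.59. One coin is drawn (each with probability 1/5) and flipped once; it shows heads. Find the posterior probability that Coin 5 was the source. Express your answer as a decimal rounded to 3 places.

Tabulate prior·likelihood by source: [1] prior 0.2, lik 0.14, product 0.02800; [2] prior 0.2, lik 0.25, product 0.05000; [3] prior 0.2, lik 0.58, product 0.1160; [4] prior 0.2, lik 0.49, product 0.09800; [5] prior 0.2, lik 0.59, product 0.1180.
Normalizing constant = 0.41000; the posterior for Coin 5 is its product over the sum, 0.1180/0.41000 = 0.288.

Posterior probability ≈ 0.288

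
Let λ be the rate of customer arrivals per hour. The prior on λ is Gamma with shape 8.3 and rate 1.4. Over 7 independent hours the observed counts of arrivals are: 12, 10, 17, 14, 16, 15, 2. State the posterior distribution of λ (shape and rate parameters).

Total count ∑xᵢ = 86 over n = 7 hours.
Gamma is conjugate to the Poisson likelihood: posterior is Gamma(shape = 8.3+86 = 94.3, rate = 1.4+7 = 8.4).

Posterior: Gamma(shape=94.3, rate=8.4)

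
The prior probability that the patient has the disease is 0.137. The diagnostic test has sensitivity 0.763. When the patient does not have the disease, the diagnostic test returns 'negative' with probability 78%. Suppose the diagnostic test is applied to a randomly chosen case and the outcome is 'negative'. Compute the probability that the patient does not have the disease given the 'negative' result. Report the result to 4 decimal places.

P(¬H | E) ≈ 0.9540

Write H for 'the patient has the disease'. Prior odds H:¬H = 0.137/0.863 = 0.15875. For the 'negative' outcome, the likelihood ratio is 0.237/0.78 = 0.30385.
Posterior odds = 0.15875 × 0.30385 = 0.048235, so P(H|E) = 0.048235/(1+0.048235) = 0.0460. Then P(¬H|E) = 1 − 0.0460 = 0.9540.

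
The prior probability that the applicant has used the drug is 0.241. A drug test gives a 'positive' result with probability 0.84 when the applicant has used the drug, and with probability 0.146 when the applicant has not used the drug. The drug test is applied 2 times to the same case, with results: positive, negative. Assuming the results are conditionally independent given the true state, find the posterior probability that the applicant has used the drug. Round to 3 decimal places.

Posterior P(H) ≈ 0.255

Let H be the event that the applicant has used the drug; start with P(H) = 0.241. P('positive'|H) = 0.84, P('positive'|¬H) = 0.146.
Update on result 1 ('positive'): P(H) ← 0.84·0.2410 / (0.84·0.2410 + 0.146·0.7590) = 0.20244/0.31325 = 0.6462.
Update on result 2 ('negative'): P(H) ← 0.16·0.6462 / (0.16·0.6462 + 0.854·0.3538) = 0.10340/0.40550 = 0.2550.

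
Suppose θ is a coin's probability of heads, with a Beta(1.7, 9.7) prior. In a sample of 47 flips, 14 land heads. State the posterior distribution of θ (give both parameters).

Posterior: Beta(15.7, 42.7)

The binomial likelihood is conjugate to the Beta prior: with 14 successes and 33 failures, the posterior is Beta(1.7+14, 9.7+33) = Beta(15.7, 42.7).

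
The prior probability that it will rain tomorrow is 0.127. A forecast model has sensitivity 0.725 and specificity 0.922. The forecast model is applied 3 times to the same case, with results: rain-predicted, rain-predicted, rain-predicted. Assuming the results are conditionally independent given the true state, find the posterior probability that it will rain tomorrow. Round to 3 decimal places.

Posterior P(H) ≈ 0.992

Let H be the event that it will rain tomorrow; start with P(H) = 0.127. P('rain-predicted'|H) = 0.725, P('rain-predicted'|¬H) = 0.078.
Update on result 1 ('rain-predicted'): P(H) ← 0.725·0.1270 / (0.725·0.1270 + 0.078·0.8730) = 0.092075/0.16017 = 0.5749.
Update on result 2 ('rain-predicted'): P(H) ← 0.725·0.5749 / (0.725·0.5749 + 0.078·0.4251) = 0.41677/0.44994 = 0.9263.
Update on result 3 ('rain-predicted'): P(H) ← 0.725·0.9263 / (0.725·0.9263 + 0.078·0.0737) = 0.67157/0.67732 = 0.9915.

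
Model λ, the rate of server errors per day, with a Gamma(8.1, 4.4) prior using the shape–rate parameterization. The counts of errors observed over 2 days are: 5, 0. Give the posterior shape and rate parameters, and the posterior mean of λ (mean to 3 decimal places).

Total count ∑xᵢ = 5 over n = 2 days.
Gamma is conjugate to the Poisson likelihood: posterior is Gamma(shape = 8.1+5 = 13.1, rate = 4.4+2 = 6.4).
Posterior mean = shape/rate = 13.1/6.4 = 2.047.

Posterior: Gamma(shape=13.1, rate=6.4); mean ≈ 2.047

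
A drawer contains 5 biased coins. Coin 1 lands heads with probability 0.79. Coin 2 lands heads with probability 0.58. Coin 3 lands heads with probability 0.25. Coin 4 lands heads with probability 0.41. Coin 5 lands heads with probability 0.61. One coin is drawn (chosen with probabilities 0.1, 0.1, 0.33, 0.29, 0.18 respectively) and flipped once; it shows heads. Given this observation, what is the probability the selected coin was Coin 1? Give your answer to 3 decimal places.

Posterior probability ≈ 0.176

Tabulate prior·likelihood by source: [1] prior 0.1, lik 0.79, product 0.07900; [2] prior 0.1, lik 0.58, product 0.05800; [3] prior 0.33, lik 0.25, product 0.08250; [4] prior 0.29, lik 0.41, product 0.1189; [5] prior 0.18, lik 0.61, product 0.1098.
Normalizing constant = 0.44820; the posterior for Coin 1 is its product over the sum, 0.07900/0.44820 = 0.176.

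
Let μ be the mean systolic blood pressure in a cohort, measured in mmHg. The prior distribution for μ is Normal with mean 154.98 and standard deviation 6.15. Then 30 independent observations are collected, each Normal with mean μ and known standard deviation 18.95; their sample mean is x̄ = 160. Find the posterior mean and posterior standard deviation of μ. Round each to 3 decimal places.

With known σ, the Normal prior is conjugate. Weight on the data is w = (n/σ²)/(n/σ² + 1/τ₀²) = 0.0835416/(0.0835416+0.0264393) = 0.75960.
Posterior mean = w·x̄ + (1−w)·μ₀ = 0.75960·160 + 0.24040·154.98 = 158.793. Posterior variance = 1/(0.0835416+0.0264393) = 9.09249, so SD = 3.015.

Posterior mean ≈ 158.793; posterior SD ≈ 3.015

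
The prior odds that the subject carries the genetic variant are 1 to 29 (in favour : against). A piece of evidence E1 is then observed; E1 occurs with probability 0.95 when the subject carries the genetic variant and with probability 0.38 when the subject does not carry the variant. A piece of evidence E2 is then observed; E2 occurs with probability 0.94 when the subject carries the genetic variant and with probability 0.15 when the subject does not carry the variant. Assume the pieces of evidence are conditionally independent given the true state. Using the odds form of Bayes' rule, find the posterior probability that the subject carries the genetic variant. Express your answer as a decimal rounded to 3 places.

Prior odds = 1/29 = 0.034483. In log-odds, ln(0.034483) = -3.3673.
Add log likelihood ratios: ln(2.5000) + ln(6.2667) = 2.7515.
Posterior log-odds = -0.61576, so posterior odds = exp(-0.61576) = 0.54023. Converting, P(H|E) = 0.54023/1.5402 = 0.351.

Posterior probability ≈ 0.351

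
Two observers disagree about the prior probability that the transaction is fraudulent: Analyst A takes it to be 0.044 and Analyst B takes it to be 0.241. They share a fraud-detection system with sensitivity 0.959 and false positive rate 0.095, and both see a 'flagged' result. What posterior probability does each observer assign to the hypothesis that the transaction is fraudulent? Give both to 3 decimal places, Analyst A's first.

Analyst A: 0.317; Analyst B: 0.762

P('+'|H) = 0.959, P('+'|¬H) = 0.095.
Analyst A: numerator 0.959·0.044 = 0.042196; evidence = 0.042196+0.095·0.956 = 0.13302; posterior = 0.317.
Analyst B: numerator 0.959·0.241 = 0.23112; evidence = 0.23112+0.095·0.759 = 0.30322; posterior = 0.762.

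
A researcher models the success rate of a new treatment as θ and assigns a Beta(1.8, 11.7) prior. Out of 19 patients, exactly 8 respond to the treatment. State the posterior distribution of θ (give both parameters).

Observing 8 successes and 11 failures updates Beta(1.8, 11.7) by adding the success and failure counts to the two shape parameters: α = 1.8+8 = 9.8, β = 11.7+11 = 22.7.

Posterior: Beta(9.8, 22.7)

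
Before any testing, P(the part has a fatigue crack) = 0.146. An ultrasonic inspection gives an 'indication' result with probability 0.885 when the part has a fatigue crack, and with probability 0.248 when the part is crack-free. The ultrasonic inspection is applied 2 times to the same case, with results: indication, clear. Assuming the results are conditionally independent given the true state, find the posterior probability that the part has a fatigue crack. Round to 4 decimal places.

Posterior P(H) ≈ 0.0853

With H the event that the part has a fatigue crack, the joint likelihood of the observed sequence is P(data|H) = 0.885·0.115 = 0.10178 and P(data|¬H) = 0.248·0.752 = 0.18650.
Bayes: P(H|data) = 0.146·0.10178 / (0.146·0.10178 + 0.854·0.18650) = 0.014859/0.17413 = 0.0853.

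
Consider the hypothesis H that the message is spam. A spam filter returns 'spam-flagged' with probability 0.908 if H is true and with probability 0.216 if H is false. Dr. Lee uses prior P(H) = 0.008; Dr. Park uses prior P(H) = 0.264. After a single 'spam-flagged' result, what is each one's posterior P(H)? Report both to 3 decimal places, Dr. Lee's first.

Dr. Lee: 0.033; Dr. Park: 0.601

The likelihood ratio for a 'spam-flagged' result is 0.908/0.216 = 4.2037.
Dr. Lee: prior odds 0.008/0.992 = 0.0080645; posterior odds 0.033901; posterior probability 0.033.
Dr. Park: prior odds 0.264/0.736 = 0.35870; posterior odds 1.5079; posterior probability 0.601.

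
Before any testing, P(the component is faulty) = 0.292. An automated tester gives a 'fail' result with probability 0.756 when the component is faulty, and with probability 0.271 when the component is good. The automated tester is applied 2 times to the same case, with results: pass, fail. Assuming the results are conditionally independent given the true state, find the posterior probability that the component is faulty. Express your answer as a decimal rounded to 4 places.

Posterior P(H) ≈ 0.2780

Let H be the event that the component is faulty; start with P(H) = 0.292. P('fail'|H) = 0.756, P('fail'|¬H) = 0.271.
Update on result 1 ('pass'): P(H) ← 0.244·0.2920 / (0.244·0.2920 + 0.729·0.7080) = 0.071248/0.58738 = 0.1213.
Update on result 2 ('fail'): P(H) ← 0.756·0.1213 / (0.756·0.1213 + 0.271·0.8787) = 0.091701/0.32983 = 0.2780.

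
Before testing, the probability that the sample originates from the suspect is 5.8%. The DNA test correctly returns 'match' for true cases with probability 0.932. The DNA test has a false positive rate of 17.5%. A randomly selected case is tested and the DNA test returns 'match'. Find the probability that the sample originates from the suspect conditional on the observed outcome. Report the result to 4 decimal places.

P(H | E) ≈ 0.2469

Write H for 'the sample originates from the suspect'. Prior odds H:¬H = 0.058/0.942 = 0.061571. For the 'match' outcome, the likelihood ratio is 0.932/0.175 = 5.3257.
Posterior odds = 0.061571 × 5.3257 = 0.32791, so P(H|E) = 0.32791/(1+0.32791) = 0.2469.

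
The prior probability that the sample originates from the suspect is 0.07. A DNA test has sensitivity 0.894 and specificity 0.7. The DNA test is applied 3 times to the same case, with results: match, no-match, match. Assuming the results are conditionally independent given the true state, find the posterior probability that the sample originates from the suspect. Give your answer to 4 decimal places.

Posterior P(H) ≈ 0.0919

Let H be the event that the sample originates from the suspect; start with P(H) = 0.07. P('match'|H) = 0.894, P('match'|¬H) = 0.3.
Update on result 1 ('match'): P(H) ← 0.894·0.0700 / (0.894·0.0700 + 0.3·0.9300) = 0.062580/0.34158 = 0.1832.
Update on result 2 ('no-match'): P(H) ← 0.106·0.1832 / (0.106·0.1832 + 0.7·0.8168) = 0.019420/0.59117 = 0.0328.
Update on result 3 ('match'): P(H) ← 0.894·0.0328 / (0.894·0.0328 + 0.3·0.9672) = 0.029368/0.31951 = 0.0919.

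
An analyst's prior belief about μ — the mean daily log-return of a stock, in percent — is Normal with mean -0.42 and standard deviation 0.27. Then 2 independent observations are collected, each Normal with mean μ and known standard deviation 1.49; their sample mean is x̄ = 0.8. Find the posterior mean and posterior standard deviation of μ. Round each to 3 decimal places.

With known σ, the Normal prior is conjugate. Weight on the data is w = (n/σ²)/(n/σ² + 1/τ₀²) = 0.900860/(0.900860+13.7174) = 0.061626.
Posterior mean = w·x̄ + (1−w)·μ₀ = 0.061626·0.8 + 0.93837·-0.42 = -0.345. Posterior variance = 1/(0.900860+13.7174) = 0.0684075, so SD = 0.262.

Posterior mean ≈ -0.345; posterior SD ≈ 0.262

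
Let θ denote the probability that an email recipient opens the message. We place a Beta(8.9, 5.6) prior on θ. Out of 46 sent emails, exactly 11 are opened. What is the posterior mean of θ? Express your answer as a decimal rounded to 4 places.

Posterior mean ≈ 0.3289

Observing 11 successes and 35 failures updates Beta(8.9, 5.6) by adding the success and failure counts to the two shape parameters: α = 8.9+11 = 19.9, β = 5.6+35 = 40.6.
E[θ | data] = 19.9/(19.9+40.6) = 0.3289.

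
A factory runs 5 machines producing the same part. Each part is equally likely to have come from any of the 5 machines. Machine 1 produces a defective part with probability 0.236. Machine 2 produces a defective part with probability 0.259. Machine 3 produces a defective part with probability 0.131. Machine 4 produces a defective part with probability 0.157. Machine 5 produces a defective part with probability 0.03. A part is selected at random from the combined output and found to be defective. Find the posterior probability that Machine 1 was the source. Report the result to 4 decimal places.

Posterior probability ≈ 0.2903

P(defective|M1) = 0.236; P(defective|M2) = 0.259; P(defective|M3) = 0.131; P(defective|M4) = 0.157; P(defective|M5) = 0.03.
Prior × likelihood for each source: 0.2·0.236=0.04720, 0.2·0.259=0.05180, 0.2·0.131=0.02620, 0.2·0.157=0.03140, 0.2·0.03=0.006000. Summing gives P(defective) = 0.16260.
P(Machine 1 | defective) = 0.04720 / 0.16260 = 0.2903.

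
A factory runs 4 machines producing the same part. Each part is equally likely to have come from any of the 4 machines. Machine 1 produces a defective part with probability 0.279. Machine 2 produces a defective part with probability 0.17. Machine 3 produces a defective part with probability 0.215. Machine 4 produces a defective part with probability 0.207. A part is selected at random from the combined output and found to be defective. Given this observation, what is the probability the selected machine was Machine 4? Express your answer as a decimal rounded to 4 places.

P(defective|M1) = 0.279; P(defective|M2) = 0.17; P(defective|M3) = 0.215; P(defective|M4) = 0.207.
Prior × likelihood for each source: 0.25·0.279=0.06975, 0.25·0.17=0.04250, 0.25·0.215=0.05375, 0.25·0.207=0.05175. Summing gives P(defective) = 0.21775.
P(Machine 4 | defective) = 0.05175 / 0.21775 = 0.2377.

Posterior probability ≈ 0.2377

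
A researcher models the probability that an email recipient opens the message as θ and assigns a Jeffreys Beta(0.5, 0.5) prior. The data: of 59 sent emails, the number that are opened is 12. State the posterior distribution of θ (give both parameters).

The binomial likelihood is conjugate to the Beta prior: with 12 successes and 47 failures, the posterior is Beta(0.5+12, 0.5+47) = Beta(12.5, 47.5).

Posterior: Beta(12.5, 47.5)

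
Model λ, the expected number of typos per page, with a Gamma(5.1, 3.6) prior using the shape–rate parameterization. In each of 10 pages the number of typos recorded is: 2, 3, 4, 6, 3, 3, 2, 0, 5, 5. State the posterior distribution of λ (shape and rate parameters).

Total count ∑xᵢ = 33 over n = 10 pages.
Gamma is conjugate to the Poisson likelihood: posterior is Gamma(shape = 5.1+33 = 38.1, rate = 3.6+10 = 13.6).

Posterior: Gamma(shape=38.1, rate=13.6)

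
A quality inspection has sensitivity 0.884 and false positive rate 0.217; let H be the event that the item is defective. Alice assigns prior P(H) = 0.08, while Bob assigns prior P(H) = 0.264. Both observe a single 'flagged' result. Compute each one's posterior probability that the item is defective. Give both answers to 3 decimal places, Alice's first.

The likelihood ratio for a 'flagged' result is 0.884/0.217 = 4.0737.
Alice: prior odds 0.08/0.92 = 0.086957; posterior odds 0.35424; posterior probability 0.262.
Bob: prior odds 0.264/0.736 = 0.35870; posterior odds 1.4612; posterior probability 0.594.

Alice: 0.262; Bob: 0.594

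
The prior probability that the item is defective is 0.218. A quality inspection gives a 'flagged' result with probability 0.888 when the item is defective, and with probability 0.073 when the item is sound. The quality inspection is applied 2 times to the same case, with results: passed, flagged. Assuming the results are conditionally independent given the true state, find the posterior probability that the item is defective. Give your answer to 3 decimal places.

With H the event that the item is defective, the joint likelihood of the observed sequence is P(data|H) = 0.112·0.888 = 0.099456 and P(data|¬H) = 0.927·0.073 = 0.067671.
Bayes: P(H|data) = 0.218·0.099456 / (0.218·0.099456 + 0.782·0.067671) = 0.021681/0.074600 = 0.2906.

Posterior P(H) ≈ 0.291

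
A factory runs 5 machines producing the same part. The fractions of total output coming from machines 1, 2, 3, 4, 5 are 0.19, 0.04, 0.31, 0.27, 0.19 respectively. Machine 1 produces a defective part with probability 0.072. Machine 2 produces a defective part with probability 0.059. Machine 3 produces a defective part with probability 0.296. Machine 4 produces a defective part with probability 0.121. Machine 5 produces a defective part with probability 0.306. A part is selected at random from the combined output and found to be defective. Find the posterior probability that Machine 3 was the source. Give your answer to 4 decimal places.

Posterior probability ≈ 0.4620

P(defective|M1) = 0.072; P(defective|M2) = 0.059; P(defective|M3) = 0.296; P(defective|M4) = 0.121; P(defective|M5) = 0.306.
Prior × likelihood for each source: 0.19·0.072=0.01368, 0.04·0.059=0.002360, 0.31·0.296=0.09176, 0.27·0.121=0.03267, 0.19·0.306=0.05814. Summing gives P(defective) = 0.19861.
P(Machine 3 | defective) = 0.09176 / 0.19861 = 0.4620.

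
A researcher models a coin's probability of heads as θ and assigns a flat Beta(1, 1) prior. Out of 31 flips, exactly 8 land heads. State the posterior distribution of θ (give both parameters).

The binomial likelihood is conjugate to the Beta prior: with 8 successes and 23 failures, the posterior is Beta(1+8, 1+23) = Beta(9, 24).

Posterior: Beta(9, 24)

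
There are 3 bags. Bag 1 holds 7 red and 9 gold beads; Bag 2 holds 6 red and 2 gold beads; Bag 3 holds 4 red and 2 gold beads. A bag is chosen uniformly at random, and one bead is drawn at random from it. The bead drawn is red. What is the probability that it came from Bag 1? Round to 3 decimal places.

P(red|Bag 1) = 0.4375; P(red|Bag 2) = 0.75; P(red|Bag 3) = 0.6667.
Prior × likelihood for each source: 0.333333·0.4375=0.1458, 0.333333·0.75=0.2500, 0.333333·0.6667=0.2222. Summing gives P(red) = 0.61806.
P(Bag 1 | red) = 0.1458 / 0.61806 = 0.236.

Posterior probability ≈ 0.236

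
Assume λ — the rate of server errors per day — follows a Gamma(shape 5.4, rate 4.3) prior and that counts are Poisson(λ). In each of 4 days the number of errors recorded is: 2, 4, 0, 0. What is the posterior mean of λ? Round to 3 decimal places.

Posterior mean ≈ 1.373

The Poisson likelihood adds the total count to the shape and the number of exposure periods to the rate. Here ∑xᵢ = 6 and n = 4, so shape 5.4→11.4 and rate 4.3→8.3.
E[λ | data] = 11.4/8.3 = 1.373.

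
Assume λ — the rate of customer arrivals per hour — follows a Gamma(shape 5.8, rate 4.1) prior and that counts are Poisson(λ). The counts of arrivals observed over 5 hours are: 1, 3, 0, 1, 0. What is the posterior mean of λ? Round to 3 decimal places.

Posterior mean ≈ 1.187

The Poisson likelihood adds the total count to the shape and the number of exposure periods to the rate. Here ∑xᵢ = 5 and n = 5, so shape 5.8→10.8 and rate 4.1→9.1.
E[λ | data] = 10.8/9.1 = 1.187.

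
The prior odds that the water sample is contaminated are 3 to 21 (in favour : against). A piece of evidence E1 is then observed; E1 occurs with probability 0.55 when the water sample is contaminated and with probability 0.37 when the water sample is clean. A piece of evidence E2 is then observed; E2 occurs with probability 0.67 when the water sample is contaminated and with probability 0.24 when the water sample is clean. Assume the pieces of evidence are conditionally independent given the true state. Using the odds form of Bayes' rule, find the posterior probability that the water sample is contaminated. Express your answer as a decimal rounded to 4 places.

Prior odds = 3/21 = 0.14286. In log-odds, ln(0.14286) = -1.9459.
Add log likelihood ratios: ln(1.4865) + ln(2.7917) = 1.4231.
Posterior log-odds = -0.52286, so posterior odds = exp(-0.52286) = 0.59282. Converting, P(H|E) = 0.59282/1.5928 = 0.3722.

Posterior probability ≈ 0.3722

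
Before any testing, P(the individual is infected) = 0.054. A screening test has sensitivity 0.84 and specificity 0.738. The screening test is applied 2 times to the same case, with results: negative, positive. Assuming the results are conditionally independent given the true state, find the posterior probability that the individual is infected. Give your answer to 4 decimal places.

With H the event that the individual is infected, the joint likelihood of the observed sequence is P(data|H) = 0.16·0.84 = 0.13440 and P(data|¬H) = 0.738·0.262 = 0.19336.
Bayes: P(H|data) = 0.054·0.13440 / (0.054·0.13440 + 0.946·0.19336) = 0.0072576/0.19017 = 0.0382.

Posterior P(H) ≈ 0.0382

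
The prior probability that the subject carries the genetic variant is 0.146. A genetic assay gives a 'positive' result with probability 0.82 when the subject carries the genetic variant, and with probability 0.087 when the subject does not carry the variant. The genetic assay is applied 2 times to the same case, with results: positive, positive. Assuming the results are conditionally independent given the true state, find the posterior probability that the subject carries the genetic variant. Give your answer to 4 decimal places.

Posterior P(H) ≈ 0.9382

With H the event that the subject carries the genetic variant, the joint likelihood of the observed sequence is P(data|H) = 0.82·0.82 = 0.67240 and P(data|¬H) = 0.087·0.087 = 0.0075690.
Bayes: P(H|data) = 0.146·0.67240 / (0.146·0.67240 + 0.854·0.0075690) = 0.098170/0.10463 = 0.9382.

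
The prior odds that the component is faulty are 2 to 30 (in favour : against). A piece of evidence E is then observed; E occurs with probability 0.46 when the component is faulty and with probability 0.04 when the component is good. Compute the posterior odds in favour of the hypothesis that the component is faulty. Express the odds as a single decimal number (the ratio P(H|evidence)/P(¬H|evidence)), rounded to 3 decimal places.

Posterior odds ≈ 0.767

Prior odds = 2/30 = 0.066667. In log-odds, ln(0.066667) = -2.7081.
Add log likelihood ratio: ln(11.500) = 2.4423.
Posterior log-odds = -0.26570, so posterior odds = exp(-0.26570) = 0.76667.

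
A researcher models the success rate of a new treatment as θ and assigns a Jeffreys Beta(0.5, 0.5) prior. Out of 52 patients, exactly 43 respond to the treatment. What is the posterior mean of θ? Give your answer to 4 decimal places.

Observing 43 successes and 9 failures updates Beta(0.5, 0.5) by adding the success and failure counts to the two shape parameters: α = 0.5+43 = 43.5, β = 0.5+9 = 9.5.
E[θ | data] = 43.5/(43.5+9.5) = 0.8208.

Posterior mean ≈ 0.8208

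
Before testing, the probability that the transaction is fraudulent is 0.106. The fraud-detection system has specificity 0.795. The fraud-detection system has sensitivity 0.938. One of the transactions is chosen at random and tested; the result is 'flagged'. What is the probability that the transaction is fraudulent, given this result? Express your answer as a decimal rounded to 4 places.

P(H | E) ≈ 0.3517

Let H be the event that the transaction is fraudulent. P(H) = 0.106, so P(¬H) = 0.894. With E the 'flagged' result, P(E|H) = 0.938 and P(E|¬H) = 0.205.
P(E) = 0.938·0.106 + 0.205·0.894 = 0.099428 + 0.18327 = 0.28270.
By Bayes' theorem, P(H|E) = 0.099428 / 0.28270 = 0.3517.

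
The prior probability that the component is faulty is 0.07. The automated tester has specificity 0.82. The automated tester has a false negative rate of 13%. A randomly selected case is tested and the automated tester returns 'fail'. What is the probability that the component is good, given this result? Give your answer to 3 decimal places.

P(¬H | E) ≈ 0.733

Write H for 'the component is faulty'. Prior odds H:¬H = 0.07/0.93 = 0.075269. For the 'fail' outcome, the likelihood ratio is 0.87/0.18 = 4.8333.
Posterior odds = 0.075269 × 4.8333 = 0.36380, so P(H|E) = 0.36380/(1+0.36380) = 0.267. Then P(¬H|E) = 1 − 0.267 = 0.733.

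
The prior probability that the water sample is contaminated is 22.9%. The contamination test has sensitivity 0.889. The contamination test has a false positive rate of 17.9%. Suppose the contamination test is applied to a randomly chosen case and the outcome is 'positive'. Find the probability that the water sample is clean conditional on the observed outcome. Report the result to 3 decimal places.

Let H be the event that the water sample is contaminated. P(H) = 0.229, so P(¬H) = 0.771. With E the 'positive' result, P(E|H) = 0.889 and P(E|¬H) = 0.179.
P(E) = 0.889·0.229 + 0.179·0.771 = 0.20358 + 0.13801 = 0.34159.
By Bayes' theorem, P(H|E) = 0.20358 / 0.34159 = 0.596. Hence P(¬H|E) = 1 − 0.596 = 0.404.

P(¬H | E) ≈ 0.404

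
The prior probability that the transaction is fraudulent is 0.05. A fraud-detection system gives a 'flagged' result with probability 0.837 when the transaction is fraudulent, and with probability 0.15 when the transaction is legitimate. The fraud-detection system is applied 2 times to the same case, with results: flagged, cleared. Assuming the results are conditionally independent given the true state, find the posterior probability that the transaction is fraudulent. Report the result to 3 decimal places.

With H the event that the transaction is fraudulent, the joint likelihood of the observed sequence is P(data|H) = 0.837·0.163 = 0.13643 and P(data|¬H) = 0.15·0.85 = 0.12750.
Bayes: P(H|data) = 0.05·0.13643 / (0.05·0.13643 + 0.95·0.12750) = 0.0068216/0.12795 = 0.0533.

Posterior P(H) ≈ 0.053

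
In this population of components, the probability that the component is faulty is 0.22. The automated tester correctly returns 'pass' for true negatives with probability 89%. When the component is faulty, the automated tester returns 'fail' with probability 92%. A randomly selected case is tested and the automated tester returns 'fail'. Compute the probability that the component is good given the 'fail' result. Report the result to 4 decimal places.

P(¬H | E) ≈ 0.2977

Write H for 'the component is faulty'. Prior odds H:¬H = 0.22/0.78 = 0.28205. For the 'fail' outcome, the likelihood ratio is 0.92/0.11 = 8.3636.
Posterior odds = 0.28205 × 8.3636 = 2.3590, so P(H|E) = 2.3590/(1+2.3590) = 0.7023. Then P(¬H|E) = 1 − 0.7023 = 0.2977.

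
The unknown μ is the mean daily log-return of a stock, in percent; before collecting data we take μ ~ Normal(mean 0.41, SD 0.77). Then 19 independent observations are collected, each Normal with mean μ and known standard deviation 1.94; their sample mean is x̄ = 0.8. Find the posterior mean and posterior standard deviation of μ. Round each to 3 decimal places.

Prior precision 1/τ₀² = 1/0.77² = 1.68663; data precision n/σ² = 19/1.94² = 5.04836.
Posterior precision = 1.68663 + 5.04836 = 6.73498, giving posterior SD = 1/√6.73498 = 0.385.
Posterior mean = (1.68663·0.41 + 5.04836·0.8) / 6.73498 = 0.702.

Posterior mean ≈ 0.702; posterior SD ≈ 0.385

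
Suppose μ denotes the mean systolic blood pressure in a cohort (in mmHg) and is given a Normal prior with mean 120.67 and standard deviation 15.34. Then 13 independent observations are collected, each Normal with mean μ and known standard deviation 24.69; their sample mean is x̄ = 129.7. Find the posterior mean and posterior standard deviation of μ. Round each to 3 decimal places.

Prior precision 1/τ₀² = 1/15.34² = 0.00424961; data precision n/σ² = 13/24.69² = 0.0213256.
Posterior precision = 0.00424961 + 0.0213256 = 0.0255752, giving posterior SD = 1/√0.0255752 = 6.253.
Posterior mean = (0.00424961·120.67 + 0.0213256·129.7) / 0.0255752 = 128.200.

Posterior mean ≈ 128.200; posterior SD ≈ 6.253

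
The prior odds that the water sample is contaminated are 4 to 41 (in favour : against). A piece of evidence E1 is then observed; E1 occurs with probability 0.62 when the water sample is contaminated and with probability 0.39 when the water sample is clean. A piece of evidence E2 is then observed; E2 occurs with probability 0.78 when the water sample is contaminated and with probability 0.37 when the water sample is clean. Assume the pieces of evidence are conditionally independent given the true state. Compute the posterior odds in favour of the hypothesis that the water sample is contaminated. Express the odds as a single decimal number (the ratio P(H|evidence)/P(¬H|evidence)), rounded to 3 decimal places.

Posterior odds ≈ 0.327

Prior odds = 4/41 = 0.097561. In log-odds, ln(0.097561) = -2.3273.
Add log likelihood ratios: ln(1.5897) + ln(2.1081) = 1.2094.
Posterior log-odds = -1.1179, so posterior odds = exp(-1.1179) = 0.32696.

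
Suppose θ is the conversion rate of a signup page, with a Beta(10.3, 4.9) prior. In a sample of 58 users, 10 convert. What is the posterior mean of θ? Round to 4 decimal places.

The binomial likelihood is conjugate to the Beta prior: with 10 successes and 48 failures, the posterior is Beta(10.3+10, 4.9+48) = Beta(20.3, 52.9).
E[θ | data] = 20.3/(20.3+52.9) = 0.2773.

Posterior mean ≈ 0.2773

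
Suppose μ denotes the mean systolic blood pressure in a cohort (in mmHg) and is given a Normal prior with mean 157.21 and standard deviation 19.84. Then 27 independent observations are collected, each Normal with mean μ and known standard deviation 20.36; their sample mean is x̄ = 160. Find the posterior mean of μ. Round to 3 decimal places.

Prior precision 1/τ₀² = 1/19.84² = 0.00254049; data precision n/σ² = 27/20.36² = 0.0651341.
Posterior precision = 0.00254049 + 0.0651341 = 0.0676746.
Posterior mean = (0.00254049·157.21 + 0.0651341·160) / 0.0676746 = 159.895.

Posterior mean ≈ 159.895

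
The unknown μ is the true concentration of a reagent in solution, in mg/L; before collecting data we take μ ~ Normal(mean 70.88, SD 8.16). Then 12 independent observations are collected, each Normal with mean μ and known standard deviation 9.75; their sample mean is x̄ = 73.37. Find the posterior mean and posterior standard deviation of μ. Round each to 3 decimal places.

With known σ, the Normal prior is conjugate. Weight on the data is w = (n/σ²)/(n/σ² + 1/τ₀²) = 0.126233/(0.126233+0.0150183) = 0.89368.
Posterior mean = w·x̄ + (1−w)·μ₀ = 0.89368·73.37 + 0.10632·70.88 = 73.105. Posterior variance = 1/(0.126233+0.0150183) = 7.07960, so SD = 2.661.

Posterior mean ≈ 73.105; posterior SD ≈ 2.661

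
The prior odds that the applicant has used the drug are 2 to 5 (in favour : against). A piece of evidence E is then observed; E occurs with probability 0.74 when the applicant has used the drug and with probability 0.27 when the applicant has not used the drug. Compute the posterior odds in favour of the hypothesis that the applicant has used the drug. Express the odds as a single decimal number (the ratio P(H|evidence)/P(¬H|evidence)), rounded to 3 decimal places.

Posterior odds ≈ 1.096

Prior odds = 2/5 = 0.40000. In log-odds, ln(0.40000) = -0.91629.
Add log likelihood ratio: ln(2.7407) = 1.0082.
Posterior log-odds = 0.091937, so posterior odds = exp(0.091937) = 1.0963.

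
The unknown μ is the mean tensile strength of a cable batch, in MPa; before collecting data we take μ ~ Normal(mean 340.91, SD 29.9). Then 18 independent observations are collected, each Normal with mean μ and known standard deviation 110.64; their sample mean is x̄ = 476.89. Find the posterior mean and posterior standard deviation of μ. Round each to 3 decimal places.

Posterior mean ≈ 418.141; posterior SD ≈ 19.653

With known σ, the Normal prior is conjugate. Weight on the data is w = (n/σ²)/(n/σ² + 1/τ₀²) = 0.00147044/(0.00147044+0.00111856) = 0.56796.
Posterior mean = w·x̄ + (1−w)·μ₀ = 0.56796·476.89 + 0.43204·340.91 = 418.141. Posterior variance = 1/(0.00147044+0.00111856) = 386.250, so SD = 19.653.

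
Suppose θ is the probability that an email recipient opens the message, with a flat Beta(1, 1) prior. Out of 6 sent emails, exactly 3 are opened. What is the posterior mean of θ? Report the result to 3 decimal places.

Observing 3 successes and 3 failures updates Beta(1, 1) by adding the success and failure counts to the two shape parameters: α = 1+3 = 4, β = 1+3 = 4.
E[θ | data] = 4/(4+4) = 0.500.

Posterior mean ≈ 0.500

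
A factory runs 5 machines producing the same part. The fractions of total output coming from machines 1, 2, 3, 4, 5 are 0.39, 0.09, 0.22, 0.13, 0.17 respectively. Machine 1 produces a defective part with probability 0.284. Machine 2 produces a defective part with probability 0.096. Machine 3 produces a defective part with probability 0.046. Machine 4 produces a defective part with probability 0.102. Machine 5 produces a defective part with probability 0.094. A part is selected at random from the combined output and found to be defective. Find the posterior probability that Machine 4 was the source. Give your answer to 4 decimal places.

P(defective|M1) = 0.284; P(defective|M2) = 0.096; P(defective|M3) = 0.046; P(defective|M4) = 0.102; P(defective|M5) = 0.094.
Prior × likelihood for each source: 0.39·0.284=0.1108, 0.09·0.096=0.008640, 0.22·0.046=0.01012, 0.13·0.102=0.01326, 0.17·0.094=0.01598. Summing gives P(defective) = 0.15876.
P(Machine 4 | defective) = 0.01326 / 0.15876 = 0.0835.

Posterior probability ≈ 0.0835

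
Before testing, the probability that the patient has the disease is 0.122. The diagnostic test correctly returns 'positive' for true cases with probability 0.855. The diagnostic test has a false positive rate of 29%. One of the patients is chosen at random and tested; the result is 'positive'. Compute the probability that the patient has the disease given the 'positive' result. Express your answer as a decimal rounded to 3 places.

P(H | E) ≈ 0.291

Let H be the event that the patient has the disease. P(H) = 0.122, so P(¬H) = 0.878. With E the 'positive' result, P(E|H) = 0.855 and P(E|¬H) = 0.29.
P(E) = 0.855·0.122 + 0.29·0.878 = 0.10431 + 0.25462 = 0.35893.
By Bayes' theorem, P(H|E) = 0.10431 / 0.35893 = 0.291.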